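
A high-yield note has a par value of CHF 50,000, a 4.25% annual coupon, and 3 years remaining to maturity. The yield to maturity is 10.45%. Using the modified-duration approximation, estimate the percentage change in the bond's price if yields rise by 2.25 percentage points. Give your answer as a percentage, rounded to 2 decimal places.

Periodic yield y = 0.1045. Modified duration first:
  t   CF        PV=CF/(1+0.1045)^t    t·PV
  1     2,125.00     1,923.9475     1,923.9475
  2     2,125.00     1,741.9171     3,483.8343
  3    52,125.00    38,685.5617   116,056.6852
  Σ                 42,351.4264   121,464.4670
P = 42,351.4264; D_Mac = 2.86801 yrs; D_mod = 2.86801/(1+0.1045) = 2.59666 yrs.
ΔP/P ≈ -D_mod · Δy = -2.59666 × (+0.0225) = -0.058425 = -5.8425%.

-5.84%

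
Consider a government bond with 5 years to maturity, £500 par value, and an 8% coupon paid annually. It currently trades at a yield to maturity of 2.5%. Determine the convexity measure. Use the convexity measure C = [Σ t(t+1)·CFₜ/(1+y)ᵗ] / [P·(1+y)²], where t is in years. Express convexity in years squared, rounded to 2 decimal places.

23.95

With y = 0.025:
  t   CF        PV=CF/(1+0.025)^t    t·PV        t(t+1)·PV
  1        40.00        39.0244        39.0244          78.0488
  2        40.00        38.0726        76.1452         228.4355
  3        40.00        37.1440       111.4319         445.7277
  4        40.00        36.2380       144.9521         724.7605
  5       540.00       477.2813     2,386.4066      14,318.4395
  Σ                    627.7603     2,757.9602      15,795.4119
P = 627.7603.
Convexity = Σ t(t+1)·PV / [P·(1+y)²] = 15,795.4119 / (627.7603 × 1.050625) = 23.94911.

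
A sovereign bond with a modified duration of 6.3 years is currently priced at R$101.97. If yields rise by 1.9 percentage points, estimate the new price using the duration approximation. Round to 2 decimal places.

Duration approximation: ΔP/P ≈ -D_mod · Δy = -6.3 × (+0.019) = -0.119700.
New price ≈ 101.97 × (1 - 0.119700) = 89.764191.

R$89.76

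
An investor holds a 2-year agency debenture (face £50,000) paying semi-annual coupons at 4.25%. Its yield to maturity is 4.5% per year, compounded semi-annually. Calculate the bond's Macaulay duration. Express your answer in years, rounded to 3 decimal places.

1.938 years

Periodic yield y = 0.0225. Discount each cash flow and weight by its period:
  t   CF        PV=CF/(1+0.0225)^t    t·PV
  1     1,062.50     1,039.1198     1,039.1198
  2     1,062.50     1,016.2541     2,032.5082
  3     1,062.50       993.8915     2,981.6746
  4    51,062.50    46,714.1883   186,856.7533
  Σ                 49,763.4537   192,910.0558
Price P = Σ PV = 49,763.4537.
Macaulay duration = Σ(t·PV) / P = 192,910.0558 / 49,763.4537 = 3.87654 half-year periods.
In years: 3.87654 / 2 = 1.93827 years.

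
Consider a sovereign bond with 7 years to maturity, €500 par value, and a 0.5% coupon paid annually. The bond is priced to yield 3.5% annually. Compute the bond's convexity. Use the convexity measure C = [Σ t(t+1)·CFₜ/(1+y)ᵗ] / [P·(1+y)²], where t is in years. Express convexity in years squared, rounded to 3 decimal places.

With y = 0.035:
  t   CF        PV=CF/(1+0.035)^t    t·PV        t(t+1)·PV
  1         2.50         2.4155         2.4155           4.8309
  2         2.50         2.3338         4.6676          14.0027
  3         2.50         2.2549         6.7646          27.0583
  4         2.50         2.1786         8.7144          43.5721
  5         2.50         2.1049        10.5247          63.1480
  6         2.50         2.0338        12.2025          85.4176
  7       502.50       394.9605     2,764.7232      22,117.7856
  Σ                    408.2818     2,810.0124      22,355.8152
P = 408.2818.
Convexity = Σ t(t+1)·PV / [P·(1+y)²] = 22,355.8152 / (408.2818 × 1.071225) = 51.11516.

51.115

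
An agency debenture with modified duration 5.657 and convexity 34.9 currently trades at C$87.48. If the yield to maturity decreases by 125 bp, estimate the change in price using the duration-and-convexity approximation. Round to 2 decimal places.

+C$6.42

Duration effect: -D_mod·Δy = -5.657 × (-0.0125) = +0.0707125
Convexity effect: ½·C·(Δy)² = 0.5 × 34.9 × (-0.0125)² = +0.0027265625
ΔP/P ≈ +0.0707125 + 0.0027265625 = +0.0734390625
ΔP ≈ 87.48 × (+0.0734390625) = +6.4244491875.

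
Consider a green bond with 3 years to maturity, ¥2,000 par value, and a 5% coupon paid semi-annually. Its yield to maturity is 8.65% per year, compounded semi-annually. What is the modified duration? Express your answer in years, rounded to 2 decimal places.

2.70 years

Periodic yield y = 0.04325. First find Macaulay duration:
  t   CF        PV=CF/(1+0.04325)^t    t·PV
  1        50.00        47.9272        47.9272
  2        50.00        45.9402        91.8805
  3        50.00        44.0357       132.1071
  4        50.00        42.2101       168.8404
  5        50.00        40.4602       202.3010
  6     2,050.00     1,590.0966     9,540.5794
  Σ                  1,810.6700    10,183.6355
P = 1,810.6700; Macaulay duration = 10,183.6355 / 1,810.6700 = 5.62424 half-year periods = 2.81212 years.
Modified duration = D_Mac / (1 + y) = 2.81212 / 1.04325 = 2.69554 years.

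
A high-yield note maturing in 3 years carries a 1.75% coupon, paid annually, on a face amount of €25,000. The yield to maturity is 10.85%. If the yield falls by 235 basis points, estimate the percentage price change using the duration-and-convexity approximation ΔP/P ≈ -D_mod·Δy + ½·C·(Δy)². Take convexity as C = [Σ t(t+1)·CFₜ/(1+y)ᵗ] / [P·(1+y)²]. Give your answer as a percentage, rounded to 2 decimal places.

+6.50%

With y = 0.1085:
  t   CF        PV=CF/(1+0.1085)^t    t·PV        t(t+1)·PV
  1       437.50       394.6775       394.6775         789.3550
  2       437.50       356.0465       712.0929       2,136.2787
  3    25,437.50    18,675.2891    56,025.8674     224,103.4695
  Σ                 19,426.0131    57,132.6378     227,029.1032
P = 19,426.0131; D_Mac = 2.94104 yrs; D_mod = 2.65317 yrs; C = 9.51101.
Duration effect: -2.65317 × (-0.0235) = +0.062349
Convexity effect: 0.5 × 9.51101 × (-0.0235)² = +0.0026262
ΔP/P ≈ +0.062349 + 0.0026262 = +0.064976 = +6.4976%.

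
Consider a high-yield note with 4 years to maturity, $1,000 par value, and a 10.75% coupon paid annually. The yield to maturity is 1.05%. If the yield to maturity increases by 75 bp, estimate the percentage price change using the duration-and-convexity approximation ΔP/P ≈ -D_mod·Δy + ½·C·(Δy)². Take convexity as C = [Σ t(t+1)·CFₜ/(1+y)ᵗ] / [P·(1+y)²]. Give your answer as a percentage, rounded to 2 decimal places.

With y = 0.0105:
  t   CF        PV=CF/(1+0.0105)^t    t·PV        t(t+1)·PV
  1       107.50       106.3830       106.3830         212.7660
  2       107.50       105.2776       210.5551         631.6654
  3       107.50       104.1836       312.5509       1,250.2036
  4     1,107.50     1,062.1808     4,248.7234      21,243.6168
  Σ                  1,378.0250     4,878.2124      23,338.2518
P = 1,378.0250; D_Mac = 3.54000 yrs; D_mod = 3.50322 yrs; C = 16.58588.
Duration effect: -3.50322 × (+0.0075) = -0.026274
Convexity effect: 0.5 × 16.58588 × (0.0075)² = +0.0004665
ΔP/P ≈ -0.026274 + 0.0004665 = -0.025808 = -2.5808%.

-2.58%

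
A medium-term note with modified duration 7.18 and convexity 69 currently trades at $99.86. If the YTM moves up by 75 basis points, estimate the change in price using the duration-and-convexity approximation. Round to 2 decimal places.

-$5.18

Duration effect: -D_mod·Δy = -7.18 × (+0.0075) = -0.053850
Convexity effect: ½·C·(Δy)² = 0.5 × 69 × (0.0075)² = +0.001940625
ΔP/P ≈ -0.053850 + 0.001940625 = -0.051909375
ΔP ≈ 99.86 × (-0.051909375) = -5.1836701875.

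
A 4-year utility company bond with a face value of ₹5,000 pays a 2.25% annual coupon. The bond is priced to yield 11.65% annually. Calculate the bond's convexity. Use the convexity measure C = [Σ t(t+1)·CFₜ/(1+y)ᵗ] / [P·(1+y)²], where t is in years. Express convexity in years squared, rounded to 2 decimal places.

15.21

With y = 0.1165:
  t   CF        PV=CF/(1+0.1165)^t    t·PV        t(t+1)·PV
  1       112.50       100.7613       100.7613         201.5226
  2       112.50        90.2475       180.4950         541.4849
  3       112.50        80.8307       242.4921         969.9684
  4     5,112.50     3,290.0190    13,160.0762      65,800.3808
  Σ                  3,561.8585    13,683.8245      67,513.3567
P = 3,561.8585.
Convexity = Σ t(t+1)·PV / [P·(1+y)²] = 67,513.3567 / (3,561.8585 × 1.246572) = 15.20532.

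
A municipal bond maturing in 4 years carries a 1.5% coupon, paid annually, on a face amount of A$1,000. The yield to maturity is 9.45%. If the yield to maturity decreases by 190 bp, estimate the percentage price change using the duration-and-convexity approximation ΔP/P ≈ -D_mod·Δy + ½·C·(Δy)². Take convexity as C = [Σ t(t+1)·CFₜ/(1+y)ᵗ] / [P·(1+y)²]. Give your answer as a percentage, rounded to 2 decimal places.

+7.05%

With y = 0.0945:
  t   CF        PV=CF/(1+0.0945)^t    t·PV        t(t+1)·PV
  1        15.00        13.7049        13.7049          27.4098
  2        15.00        12.5216        25.0432          75.1296
  3        15.00        11.4405        34.3214         137.2857
  4     1,015.00       707.2989     2,829.1956      14,145.9779
  Σ                    744.9659     2,902.2651      14,385.8029
P = 744.9659; D_Mac = 3.89584 yrs; D_mod = 3.55947 yrs; C = 16.12004.
Duration effect: -3.55947 × (-0.019) = +0.067630
Convexity effect: 0.5 × 16.12004 × (-0.019)² = +0.0029097
ΔP/P ≈ +0.067630 + 0.0029097 = +0.070540 = +7.0540%.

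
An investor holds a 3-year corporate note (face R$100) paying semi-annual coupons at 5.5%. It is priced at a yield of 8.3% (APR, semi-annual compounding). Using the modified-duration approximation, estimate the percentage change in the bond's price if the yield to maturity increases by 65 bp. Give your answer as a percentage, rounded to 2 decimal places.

Periodic yield y = 0.0415. Modified duration first:
  t   CF        PV=CF/(1+0.0415)^t    t·PV
  1         2.75         2.6404         2.6404
  2         2.75         2.5352         5.0704
  3         2.75         2.4342         7.3026
  4         2.75         2.3372         9.3488
  5         2.75         2.2441        11.2203
  6       102.75        80.5056       483.0337
  Σ                     92.6967       518.6163
P = 92.6967; D_Mac = 5.59476 half-year periods = 2.79738 yrs; D_mod = 2.79738/(1+0.0415) = 2.68592 yrs.
ΔP/P ≈ -D_mod · Δy = -2.68592 × (+0.0065) = -0.017458 = -1.7458%.

-1.75%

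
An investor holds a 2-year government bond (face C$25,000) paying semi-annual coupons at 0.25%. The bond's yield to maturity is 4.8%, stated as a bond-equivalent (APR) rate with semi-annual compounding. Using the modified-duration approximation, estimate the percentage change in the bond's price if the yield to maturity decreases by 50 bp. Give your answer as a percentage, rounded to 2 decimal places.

+0.97%

Periodic yield y = 0.024. Modified duration first:
  t   CF        PV=CF/(1+0.024)^t    t·PV
  1        31.25        30.5176        30.5176
  2        31.25        29.8023        59.6046
  3        31.25        29.1038        87.3115
  4    25,031.25    22,765.7893    91,063.1570
  Σ                 22,855.2130    91,240.5907
P = 22,855.2130; D_Mac = 3.99211 half-year periods = 1.99606 yrs; D_mod = 1.99606/(1+0.024) = 1.94927 yrs.
ΔP/P ≈ -D_mod · Δy = -1.94927 × (-0.005) = +0.009746 = +0.9746%.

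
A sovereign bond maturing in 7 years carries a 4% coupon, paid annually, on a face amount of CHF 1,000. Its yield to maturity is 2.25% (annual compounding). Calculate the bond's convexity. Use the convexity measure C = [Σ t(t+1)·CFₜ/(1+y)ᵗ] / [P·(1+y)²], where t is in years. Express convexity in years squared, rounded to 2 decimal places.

With y = 0.0225:
  t   CF        PV=CF/(1+0.0225)^t    t·PV        t(t+1)·PV
  1        40.00        39.1198        39.1198          78.2396
  2        40.00        38.2590        76.5180         229.5539
  3        40.00        37.4171       112.2513         449.0051
  4        40.00        36.5937       146.3749         731.8747
  5        40.00        35.7885       178.9425       1,073.6548
  6        40.00        35.0010       210.0058       1,470.0408
  7     1,040.00       890.0002     6,230.0017      49,840.0133
  Σ                  1,112.1793     6,993.2139      53,872.3821
P = 1,112.1793.
Convexity = Σ t(t+1)·PV / [P·(1+y)²] = 53,872.3821 / (1,112.1793 × 1.045506) = 46.33026.

46.33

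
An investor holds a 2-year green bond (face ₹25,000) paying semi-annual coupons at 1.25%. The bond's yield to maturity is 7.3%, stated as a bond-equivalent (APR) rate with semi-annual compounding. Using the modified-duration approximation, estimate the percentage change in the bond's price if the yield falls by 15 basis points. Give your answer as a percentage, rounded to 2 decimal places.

Periodic yield y = 0.0365. Modified duration first:
  t   CF        PV=CF/(1+0.0365)^t    t·PV
  1       156.25       150.7477       150.7477
  2       156.25       145.4392       290.8784
  3       156.25       140.3176       420.9528
  4    25,156.25    21,795.5923    87,182.3694
  Σ                 22,232.0968    88,044.9482
P = 22,232.0968; D_Mac = 3.96026 half-year periods = 1.98013 yrs; D_mod = 1.98013/(1+0.0365) = 1.91040 yrs.
ΔP/P ≈ -D_mod · Δy = -1.91040 × (-0.0015) = +0.002866 = +0.2866%.

+0.29%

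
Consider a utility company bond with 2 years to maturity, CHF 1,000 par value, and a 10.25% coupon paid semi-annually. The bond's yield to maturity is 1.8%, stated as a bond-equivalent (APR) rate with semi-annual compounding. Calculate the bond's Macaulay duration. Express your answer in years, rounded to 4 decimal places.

Periodic yield y = 0.009. Discount each cash flow and weight by its period:
  t   CF        PV=CF/(1+0.009)^t    t·PV
  1        51.25        50.7929        50.7929
  2        51.25        50.3398       100.6796
  3        51.25        49.8908       149.6724
  4     1,051.25     1,014.2414     4,056.9657
  Σ                  1,165.2649     4,358.1105
Price P = Σ PV = 1,165.2649.
Macaulay duration = Σ(t·PV) / P = 4,358.1105 / 1,165.2649 = 3.74002 half-year periods.
In years: 3.74002 / 2 = 1.87001 years.

1.8700 years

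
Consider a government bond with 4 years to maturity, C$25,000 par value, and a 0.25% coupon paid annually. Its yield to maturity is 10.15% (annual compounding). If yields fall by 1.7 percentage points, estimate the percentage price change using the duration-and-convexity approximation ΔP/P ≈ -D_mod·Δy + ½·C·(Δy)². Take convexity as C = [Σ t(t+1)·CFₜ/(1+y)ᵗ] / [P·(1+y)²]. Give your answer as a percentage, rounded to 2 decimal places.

+6.38%

With y = 0.1015:
  t   CF        PV=CF/(1+0.1015)^t    t·PV        t(t+1)·PV
  1        62.50        56.7408        56.7408         113.4816
  2        62.50        51.5123       103.0246         309.0739
  3        62.50        46.7656       140.2968         561.1872
  4    25,062.50    17,024.9711    68,099.8845     340,499.4225
  Σ                 17,179.9898    68,399.9467     341,483.1652
P = 17,179.9898; D_Mac = 3.98137 yrs; D_mod = 3.61450 yrs; C = 16.38239.
Duration effect: -3.61450 × (-0.017) = +0.061447
Convexity effect: 0.5 × 16.38239 × (-0.017)² = +0.0023673
ΔP/P ≈ +0.061447 + 0.0023673 = +0.063814 = +6.3814%.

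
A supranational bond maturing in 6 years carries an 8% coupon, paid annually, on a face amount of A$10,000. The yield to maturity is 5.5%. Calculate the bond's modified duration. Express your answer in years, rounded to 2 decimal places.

4.79 years

Periodic yield y = 0.055. First find Macaulay duration:
  t   CF        PV=CF/(1+0.055)^t    t·PV
  1       800.00       758.2938       758.2938
  2       800.00       718.7619     1,437.5239
  3       800.00       681.2909     2,043.8728
  4       800.00       645.7734     2,583.0936
  5       800.00       612.1075     3,060.5374
  6    10,800.00     7,832.6550    46,995.9300
  Σ                 11,248.8826    56,879.2515
P = 11,248.8826; Macaulay duration = 56,879.2515 / 11,248.8826 = 5.05644 years.
Modified duration = D_Mac / (1 + y) = 5.05644 / 1.055 = 4.79283 years.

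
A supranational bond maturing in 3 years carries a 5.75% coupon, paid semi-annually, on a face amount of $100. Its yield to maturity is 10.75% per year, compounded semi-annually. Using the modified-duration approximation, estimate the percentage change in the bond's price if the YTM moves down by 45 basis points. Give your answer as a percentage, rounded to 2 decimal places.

Periodic yield y = 0.05375. Modified duration first:
  t   CF        PV=CF/(1+0.05375)^t    t·PV
  1        2.875         2.7284         2.7284
  2        2.875         2.5892         5.1784
  3        2.875         2.4571         7.3713
  4        2.875         2.3318         9.3271
  5        2.875         2.2128        11.0642
  6      102.875        75.1423       450.8536
  Σ                     87.4615       486.5230
P = 87.4615; D_Mac = 5.56271 half-year periods = 2.78135 yrs; D_mod = 2.78135/(1+0.05375) = 2.63948 yrs.
ΔP/P ≈ -D_mod · Δy = -2.63948 × (-0.0045) = +0.011878 = +1.1878%.

+1.19%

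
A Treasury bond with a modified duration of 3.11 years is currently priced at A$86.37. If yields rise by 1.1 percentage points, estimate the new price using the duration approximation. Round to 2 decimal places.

A$83.42

Duration approximation: ΔP/P ≈ -D_mod · Δy = -3.11 × (+0.011) = -0.034210.
New price ≈ 86.37 × (1 - 0.034210) = 83.4152823.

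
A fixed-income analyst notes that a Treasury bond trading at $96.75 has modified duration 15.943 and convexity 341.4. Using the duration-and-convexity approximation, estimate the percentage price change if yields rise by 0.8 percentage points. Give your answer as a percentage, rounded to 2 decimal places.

Duration effect: -D_mod·Δy = -15.943 × (+0.008) = -0.127544
Convexity effect: ½·C·(Δy)² = 0.5 × 341.4 × (0.008)² = +0.0109248
ΔP/P ≈ -0.127544 + 0.0109248 = -0.1166192
= -11.66192%.

-11.66%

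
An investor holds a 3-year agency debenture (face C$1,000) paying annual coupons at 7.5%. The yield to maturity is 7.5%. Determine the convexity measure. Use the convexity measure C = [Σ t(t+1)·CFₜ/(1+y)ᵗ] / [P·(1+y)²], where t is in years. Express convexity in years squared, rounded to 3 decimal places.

9.443

With y = 0.075:
  t   CF        PV=CF/(1+0.075)^t    t·PV        t(t+1)·PV
  1        75.00        69.7674        69.7674         139.5349
  2        75.00        64.8999       129.7999         389.3997
  3     1,075.00       865.3326     2,595.9978      10,383.9913
  Σ                  1,000.0000     2,795.5652      10,912.9259
P = 1,000.0000.
Convexity = Σ t(t+1)·PV / [P·(1+y)²] = 10,912.9259 / (1,000.0000 × 1.155625) = 9.44331.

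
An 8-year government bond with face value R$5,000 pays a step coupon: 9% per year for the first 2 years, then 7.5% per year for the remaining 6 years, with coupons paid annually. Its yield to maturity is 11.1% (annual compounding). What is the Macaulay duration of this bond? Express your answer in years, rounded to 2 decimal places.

5.95 years

Periodic yield y = 0.111. Discount each cash flow and weight by its year:
  t   CF        PV=CF/(1+0.111)^t    t·PV
  1       450.00       405.0405       405.0405
  2       450.00       364.5729       729.1458
  3       375.00       273.4570       820.3711
  4       375.00       246.1359       984.5438
  5       375.00       221.5445     1,107.7225
  6       375.00       199.4100     1,196.4599
  7       375.00       179.4869     1,256.4086
  8     5,375.00     2,315.6131    18,524.9048
  Σ                  4,205.2609    25,024.5970
Price P = Σ PV = 4,205.2609.
Macaulay duration = Σ(t·PV) / P = 25,024.5970 / 4,205.2609 = 5.95078 years.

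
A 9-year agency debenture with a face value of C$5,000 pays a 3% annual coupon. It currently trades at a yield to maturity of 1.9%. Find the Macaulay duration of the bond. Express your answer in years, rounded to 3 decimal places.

Periodic yield y = 0.019. Discount each cash flow and weight by its year:
  t   CF        PV=CF/(1+0.019)^t    t·PV
  1       150.00       147.2031       147.2031
  2       150.00       144.4584       288.9169
  3       150.00       141.7649       425.2947
  4       150.00       139.1216       556.4863
  5       150.00       136.5276       682.6378
  6       150.00       133.9819       803.8914
  7       150.00       131.4837       920.3860
  8       150.00       129.0321     1,032.2569
  9     5,150.00     4,347.4998    39,127.4984
  Σ                  5,451.0732    43,984.5716
Price P = Σ PV = 5,451.0732.
Macaulay duration = Σ(t·PV) / P = 43,984.5716 / 5,451.0732 = 8.06897 years.

8.069 years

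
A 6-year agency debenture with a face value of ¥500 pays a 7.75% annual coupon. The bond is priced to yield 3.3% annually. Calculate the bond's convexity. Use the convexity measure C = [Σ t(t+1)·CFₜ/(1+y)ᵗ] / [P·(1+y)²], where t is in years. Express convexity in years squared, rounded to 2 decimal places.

31.78

With y = 0.033:
  t   CF        PV=CF/(1+0.033)^t    t·PV        t(t+1)·PV
  1        38.75        37.5121        37.5121          75.0242
  2        38.75        36.3137        72.6275         217.8825
  3        38.75        35.1537       105.4610         421.8441
  4        38.75        34.0307       136.1227         680.6133
  5        38.75        32.9435       164.7176         988.3058
  6       538.75       443.3894     2,660.3367      18,622.3568
  Σ                    619.3432     3,176.7776      21,006.0267
P = 619.3432.
Convexity = Σ t(t+1)·PV / [P·(1+y)²] = 21,006.0267 / (619.3432 × 1.067089) = 31.78425.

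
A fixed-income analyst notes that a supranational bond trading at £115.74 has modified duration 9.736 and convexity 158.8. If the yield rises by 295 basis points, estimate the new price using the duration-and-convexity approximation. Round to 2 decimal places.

Duration effect: -D_mod·Δy = -9.736 × (+0.0295) = -0.287212
Convexity effect: ½·C·(Δy)² = 0.5 × 158.8 × (0.0295)² = +0.06909785
ΔP/P ≈ -0.287212 + 0.06909785 = -0.21811415
New price ≈ 115.74 × (1 - 0.21811415) = 90.495468279.

£90.50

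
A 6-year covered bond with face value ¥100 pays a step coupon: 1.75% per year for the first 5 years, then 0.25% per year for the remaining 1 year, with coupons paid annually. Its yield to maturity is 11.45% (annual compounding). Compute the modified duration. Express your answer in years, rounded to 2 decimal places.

5.07 years

Periodic yield y = 0.1145. First find Macaulay duration:
  t   CF        PV=CF/(1+0.1145)^t    t·PV
  1         1.75         1.5702         1.5702
  2         1.75         1.4089         2.8178
  3         1.75         1.2641         3.7924
  4         1.75         1.1343         4.5371
  5         1.75         1.0177         5.0887
  6       100.25        52.3123       313.8739
  Σ                     58.7076       331.6801
P = 58.7076; Macaulay duration = 331.6801 / 58.7076 = 5.64970 years.
Modified duration = D_Mac / (1 + y) = 5.64970 / 1.1145 = 5.06927 years.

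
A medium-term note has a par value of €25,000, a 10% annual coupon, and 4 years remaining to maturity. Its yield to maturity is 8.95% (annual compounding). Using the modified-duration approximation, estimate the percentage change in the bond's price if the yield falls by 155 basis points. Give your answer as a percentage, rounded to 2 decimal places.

Periodic yield y = 0.0895. Modified duration first:
  t   CF        PV=CF/(1+0.0895)^t    t·PV
  1     2,500.00     2,294.6306     2,294.6306
  2     2,500.00     2,106.1318     4,212.2635
  3     2,500.00     1,933.1177     5,799.3532
  4    27,500.00    19,517.4806    78,069.9222
  Σ                 25,851.3606    90,376.1696
P = 25,851.3606; D_Mac = 3.49599 yrs; D_mod = 3.49599/(1+0.0895) = 3.20880 yrs.
ΔP/P ≈ -D_mod · Δy = -3.20880 × (-0.0155) = +0.049736 = +4.9736%.

+4.97%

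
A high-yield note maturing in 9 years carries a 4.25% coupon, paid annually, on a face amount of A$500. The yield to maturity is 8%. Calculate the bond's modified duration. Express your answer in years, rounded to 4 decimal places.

6.8858 years

Periodic yield y = 0.08. First find Macaulay duration:
  t   CF        PV=CF/(1+0.08)^t    t·PV
  1        21.25        19.6759        19.6759
  2        21.25        18.2184        36.4369
  3        21.25        16.8689        50.6068
  4        21.25        15.6194        62.4775
  5        21.25        14.4624        72.3120
  6        21.25        13.3911        80.3466
  7        21.25        12.3992        86.7942
  8        21.25        11.4807        91.8457
  9       521.25       260.7548     2,346.7930
  Σ                    382.8709     2,847.2886
P = 382.8709; Macaulay duration = 2,847.2886 / 382.8709 = 7.43668 years.
Modified duration = D_Mac / (1 + y) = 7.43668 / 1.08 = 6.88582 years.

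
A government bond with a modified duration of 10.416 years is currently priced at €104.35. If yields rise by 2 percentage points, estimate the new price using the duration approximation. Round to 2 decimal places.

€82.61

Duration approximation: ΔP/P ≈ -D_mod · Δy = -10.416 × (+0.02) = -0.208320.
New price ≈ 104.35 × (1 - 0.208320) = 82.611808.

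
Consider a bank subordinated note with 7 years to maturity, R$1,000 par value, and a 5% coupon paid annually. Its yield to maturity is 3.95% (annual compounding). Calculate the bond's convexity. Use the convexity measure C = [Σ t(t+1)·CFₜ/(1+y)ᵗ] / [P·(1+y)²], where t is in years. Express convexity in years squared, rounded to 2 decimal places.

With y = 0.0395:
  t   CF        PV=CF/(1+0.0395)^t    t·PV        t(t+1)·PV
  1        50.00        48.1000        48.1000          96.2001
  2        50.00        46.2723        92.5446         277.6338
  3        50.00        44.5140       133.5420         534.1679
  4        50.00        42.8225       171.2900         856.4500
  5        50.00        41.1953       205.9764       1,235.8586
  6        50.00        39.6299       237.7794       1,664.4561
  7     1,050.00       800.6042     5,604.2291      44,833.8331
  Σ                  1,063.1382     6,493.4616      49,498.5995
P = 1,063.1382.
Convexity = Σ t(t+1)·PV / [P·(1+y)²] = 49,498.5995 / (1,063.1382 × 1.080560) = 43.08779.

43.09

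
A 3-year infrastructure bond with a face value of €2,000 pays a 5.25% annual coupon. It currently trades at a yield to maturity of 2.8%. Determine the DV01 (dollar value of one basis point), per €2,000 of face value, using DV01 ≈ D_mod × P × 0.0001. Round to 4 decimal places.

€0.5947

Periodic yield y = 0.028.
  t   CF        PV=CF/(1+0.028)^t    t·PV
  1       105.00       102.1401       102.1401
  2       105.00        99.3581       198.7161
  3     2,105.00     1,937.6385     5,812.9155
  Σ                  2,139.1366     6,113.7717
P = 2,139.1366; D_Mac = 2.85806 yrs; D_mod = 2.78021 yrs.
DV01 ≈ 2.78021 × 2,139.1366 × 0.0001 = 0.594725.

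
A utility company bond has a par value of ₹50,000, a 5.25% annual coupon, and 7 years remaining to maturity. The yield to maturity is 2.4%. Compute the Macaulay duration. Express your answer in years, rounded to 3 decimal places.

Periodic yield y = 0.024. Discount each cash flow and weight by its year:
  t   CF        PV=CF/(1+0.024)^t    t·PV
  1     2,625.00     2,563.4766     2,563.4766
  2     2,625.00     2,503.3951     5,006.7902
  3     2,625.00     2,444.7218     7,334.1653
  4     2,625.00     2,387.4236     9,549.6944
  5     2,625.00     2,331.4684    11,657.3418
  6     2,625.00     2,276.8246    13,660.9474
  7    52,625.00    44,575.1088   312,025.7619
  Σ                 59,082.4188   361,798.1774
Price P = Σ PV = 59,082.4188.
Macaulay duration = Σ(t·PV) / P = 361,798.1774 / 59,082.4188 = 6.12362 years.

6.124 years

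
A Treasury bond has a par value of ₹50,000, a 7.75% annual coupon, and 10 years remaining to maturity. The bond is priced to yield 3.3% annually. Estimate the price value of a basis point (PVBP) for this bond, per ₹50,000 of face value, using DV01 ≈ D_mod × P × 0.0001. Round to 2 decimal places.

₹51.47

Periodic yield y = 0.033.
  t   CF        PV=CF/(1+0.033)^t    t·PV
  1     3,875.00     3,751.2101     3,751.2101
  2     3,875.00     3,631.3747     7,262.7494
  3     3,875.00     3,515.3676    10,546.1027
  4     3,875.00     3,403.0664    13,612.2655
  5     3,875.00     3,294.3527    16,471.7637
  6     3,875.00     3,189.1120    19,134.6723
  7     3,875.00     3,087.2333    21,610.6334
  8     3,875.00     2,988.6092    23,908.8739
  9     3,875.00     2,893.1358    26,038.2218
  10   53,875.00    38,938.9349   389,389.3489
  Σ                 68,692.3967   531,725.8418
P = 68,692.3967; D_Mac = 7.74068 yrs; D_mod = 7.49340 yrs.
DV01 ≈ 7.49340 × 68,692.3967 × 0.0001 = 51.473944.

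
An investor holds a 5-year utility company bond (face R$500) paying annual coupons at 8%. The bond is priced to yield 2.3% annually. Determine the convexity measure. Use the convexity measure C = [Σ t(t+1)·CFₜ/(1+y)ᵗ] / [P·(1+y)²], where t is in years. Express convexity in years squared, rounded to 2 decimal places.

24.06

With y = 0.023:
  t   CF        PV=CF/(1+0.023)^t    t·PV        t(t+1)·PV
  1        40.00        39.1007        39.1007          78.2014
  2        40.00        38.2216        76.4432         229.3295
  3        40.00        37.3623       112.0868         448.3471
  4        40.00        36.5222       146.0890         730.4449
  5       540.00       481.9651     2,409.8255      14,458.9530
  Σ                    633.1719     2,783.5451      15,945.2758
P = 633.1719.
Convexity = Σ t(t+1)·PV / [P·(1+y)²] = 15,945.2758 / (633.1719 × 1.046529) = 24.06352.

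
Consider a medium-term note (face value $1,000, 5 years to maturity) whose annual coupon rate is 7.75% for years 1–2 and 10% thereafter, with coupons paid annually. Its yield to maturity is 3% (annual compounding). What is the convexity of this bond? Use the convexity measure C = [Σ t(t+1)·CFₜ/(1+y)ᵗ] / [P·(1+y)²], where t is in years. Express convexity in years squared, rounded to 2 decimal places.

With y = 0.03:
  t   CF        PV=CF/(1+0.03)^t    t·PV        t(t+1)·PV
  1        77.50        75.2427        75.2427         150.4854
  2        77.50        73.0512       146.1024         438.3071
  3       100.00        91.5142       274.5425       1,098.1700
  4       100.00        88.8487       355.3948       1,776.9741
  5     1,100.00       948.8697     4,744.3483      28,466.0899
  Σ                  1,277.5264     5,595.6307      31,930.0265
P = 1,277.5264.
Convexity = Σ t(t+1)·PV / [P·(1+y)²] = 31,930.0265 / (1,277.5264 × 1.060900) = 23.55890.

23.56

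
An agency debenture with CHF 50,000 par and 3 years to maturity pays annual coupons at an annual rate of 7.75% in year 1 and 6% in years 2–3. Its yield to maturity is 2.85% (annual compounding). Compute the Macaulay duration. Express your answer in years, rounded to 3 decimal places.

Periodic yield y = 0.0285. Discount each cash flow and weight by its year:
  t   CF        PV=CF/(1+0.0285)^t    t·PV
  1     3,875.00     3,767.6228     3,767.6228
  2     3,000.00     2,836.0420     5,672.0841
  3    53,000.00    48,715.0308   146,145.0924
  Σ                 55,318.6956   155,584.7992
Price P = Σ PV = 55,318.6956.
Macaulay duration = Σ(t·PV) / P = 155,584.7992 / 55,318.6956 = 2.81252 years.

2.813 years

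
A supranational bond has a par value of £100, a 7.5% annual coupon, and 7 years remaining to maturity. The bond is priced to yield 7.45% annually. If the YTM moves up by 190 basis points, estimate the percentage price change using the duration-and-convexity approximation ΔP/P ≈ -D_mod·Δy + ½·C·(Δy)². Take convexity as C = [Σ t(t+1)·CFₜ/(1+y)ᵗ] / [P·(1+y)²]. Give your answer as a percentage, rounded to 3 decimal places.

-9.410%

With y = 0.0745:
  t   CF        PV=CF/(1+0.0745)^t    t·PV        t(t+1)·PV
  1         7.50         6.9800         6.9800          13.9600
  2         7.50         6.4960        12.9921          38.9762
  3         7.50         6.0456        18.1369          72.5476
  4         7.50         5.6265        22.5059         112.5293
  5         7.50         5.2364        26.1818         157.0907
  6         7.50         4.8733        29.2398         204.6784
  7       107.50        65.0075       455.0526       3,640.4205
  Σ                    100.2653       571.0889       4,240.2027
P = 100.2653; D_Mac = 5.69578 yrs; D_mod = 5.30086 yrs; C = 36.62884.
Duration effect: -5.30086 × (+0.019) = -0.100716
Convexity effect: 0.5 × 36.62884 × (0.019)² = +0.0066115
ΔP/P ≈ -0.100716 + 0.0066115 = -0.094105 = -9.4105%.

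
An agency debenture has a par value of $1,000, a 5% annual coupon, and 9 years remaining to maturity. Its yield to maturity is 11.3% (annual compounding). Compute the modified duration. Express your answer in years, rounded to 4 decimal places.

6.3215 years

Periodic yield y = 0.113. First find Macaulay duration:
  t   CF        PV=CF/(1+0.113)^t    t·PV
  1        50.00        44.9236        44.9236
  2        50.00        40.3627        80.7253
  3        50.00        36.2647       108.7942
  4        50.00        32.5829       130.3315
  5        50.00        29.2748       146.3741
  6        50.00        26.3026       157.8157
  7        50.00        23.6322       165.4253
  8        50.00        21.2329       169.8630
  9     1,050.00       400.6202     3,605.5816
  Σ                    655.1966     4,609.8343
P = 655.1966; Macaulay duration = 4,609.8343 / 655.1966 = 7.03580 years.
Modified duration = D_Mac / (1 + y) = 7.03580 / 1.113 = 6.32148 years.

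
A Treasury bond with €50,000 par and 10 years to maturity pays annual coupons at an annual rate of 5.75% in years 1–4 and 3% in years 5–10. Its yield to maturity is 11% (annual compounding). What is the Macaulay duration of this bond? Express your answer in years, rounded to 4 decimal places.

7.4024 years

Periodic yield y = 0.11. Discount each cash flow and weight by its year:
  t   CF        PV=CF/(1+0.11)^t    t·PV
  1     2,875.00     2,590.0901     2,590.0901
  2     2,875.00     2,333.4145     4,666.8290
  3     2,875.00     2,102.1752     6,306.5257
  4     2,875.00     1,893.8516     7,575.4062
  5     1,500.00       890.1770     4,450.8850
  6     1,500.00       801.9613     4,811.7675
  7     1,500.00       722.4876     5,057.4133
  8     1,500.00       650.8897     5,207.1180
  9     1,500.00       586.3872     5,277.4844
  10   51,500.00    18,137.5007   181,375.0066
  Σ                 30,708.9348   227,318.5257
Price P = Σ PV = 30,708.9348.
Macaulay duration = Σ(t·PV) / P = 227,318.5257 / 30,708.9348 = 7.40236 years.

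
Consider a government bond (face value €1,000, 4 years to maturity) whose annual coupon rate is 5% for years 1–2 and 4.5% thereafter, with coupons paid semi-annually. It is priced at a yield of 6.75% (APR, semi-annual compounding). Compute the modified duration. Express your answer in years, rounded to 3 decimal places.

3.546 years

Periodic yield y = 0.03375. First find Macaulay duration:
  t   CF        PV=CF/(1+0.03375)^t    t·PV
  1        25.00        24.1838        24.1838
  2        25.00        23.3942        46.7885
  3        25.00        22.6305        67.8914
  4        25.00        21.8916        87.5665
  5        22.50        19.0592        95.2961
  6        22.50        18.4370       110.6218
  7        22.50        17.8350       124.8452
  8     1,022.50       784.0417     6,272.3332
  Σ                    931.4730     6,829.5264
P = 931.4730; Macaulay duration = 6,829.5264 / 931.4730 = 7.33196 half-year periods = 3.66598 years.
Modified duration = D_Mac / (1 + y) = 3.66598 / 1.03375 = 3.54629 years.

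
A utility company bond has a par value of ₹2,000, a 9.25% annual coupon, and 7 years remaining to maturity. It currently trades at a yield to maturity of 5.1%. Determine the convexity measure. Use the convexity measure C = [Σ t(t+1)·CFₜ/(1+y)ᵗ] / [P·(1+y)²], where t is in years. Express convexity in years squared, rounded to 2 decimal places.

37.54

With y = 0.051:
  t   CF        PV=CF/(1+0.051)^t    t·PV        t(t+1)·PV
  1       185.00       176.0228       176.0228         352.0457
  2       185.00       167.4813       334.9626       1,004.8877
  3       185.00       159.3542       478.0627       1,912.2507
  4       185.00       151.6215       606.4861       3,032.4305
  5       185.00       144.2641       721.3203       4,327.9218
  6       185.00       137.2636       823.5817       5,765.0718
  7     2,185.00     1,542.5258    10,797.6804      86,381.4433
  Σ                  2,478.5333    13,938.1166     102,776.0515
P = 2,478.5333.
Convexity = Σ t(t+1)·PV / [P·(1+y)²] = 102,776.0515 / (2,478.5333 × 1.104601) = 37.53978.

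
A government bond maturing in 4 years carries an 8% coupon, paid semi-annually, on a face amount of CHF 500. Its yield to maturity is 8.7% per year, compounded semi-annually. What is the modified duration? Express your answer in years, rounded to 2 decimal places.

3.35 years

Periodic yield y = 0.0435. First find Macaulay duration:
  t   CF        PV=CF/(1+0.0435)^t    t·PV
  1        20.00        19.1663        19.1663
  2        20.00        18.3673        36.7346
  3        20.00        17.6016        52.8049
  4        20.00        16.8679        67.4715
  5        20.00        16.1647        80.8235
  6        20.00        15.4909        92.9451
  7        20.00        14.8451       103.9156
  8       520.00       369.8824     2,959.0595
  Σ                    488.3861     3,412.9210
P = 488.3861; Macaulay duration = 3,412.9210 / 488.3861 = 6.98816 half-year periods = 3.49408 years.
Modified duration = D_Mac / (1 + y) = 3.49408 / 1.0435 = 3.34842 years.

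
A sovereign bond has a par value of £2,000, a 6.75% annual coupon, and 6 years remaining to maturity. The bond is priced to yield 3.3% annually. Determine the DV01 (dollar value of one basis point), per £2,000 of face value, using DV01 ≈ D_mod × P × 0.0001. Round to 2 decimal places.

Periodic yield y = 0.033.
  t   CF        PV=CF/(1+0.033)^t    t·PV
  1       135.00       130.6873       130.6873
  2       135.00       126.5124       253.0248
  3       135.00       122.4709       367.4126
  4       135.00       118.5584       474.2338
  5       135.00       114.7710       573.8550
  6     2,135.00     1,757.0979    10,542.5872
  Σ                  2,370.0979    12,341.8007
P = 2,370.0979; D_Mac = 5.20730 yrs; D_mod = 5.04094 yrs.
DV01 ≈ 5.04094 × 2,370.0979 × 0.0001 = 1.194753.

£1.19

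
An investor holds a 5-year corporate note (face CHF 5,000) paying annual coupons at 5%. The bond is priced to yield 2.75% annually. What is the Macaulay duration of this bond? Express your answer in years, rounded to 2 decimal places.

Periodic yield y = 0.0275. Discount each cash flow and weight by its year:
  t   CF        PV=CF/(1+0.0275)^t    t·PV
  1       250.00       243.3090       243.3090
  2       250.00       236.7971       473.5942
  3       250.00       230.4594       691.3783
  4       250.00       224.2914       897.1657
  5     5,250.00     4,584.0585    22,920.2925
  Σ                  5,518.9155    25,225.7397
Price P = Σ PV = 5,518.9155.
Macaulay duration = Σ(t·PV) / P = 25,225.7397 / 5,518.9155 = 4.57078 years.

4.57 years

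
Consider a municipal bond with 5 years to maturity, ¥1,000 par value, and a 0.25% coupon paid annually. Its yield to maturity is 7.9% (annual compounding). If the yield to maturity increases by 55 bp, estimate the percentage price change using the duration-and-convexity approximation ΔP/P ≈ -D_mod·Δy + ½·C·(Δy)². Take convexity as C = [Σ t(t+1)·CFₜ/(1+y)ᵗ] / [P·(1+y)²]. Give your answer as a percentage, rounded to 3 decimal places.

With y = 0.079:
  t   CF        PV=CF/(1+0.079)^t    t·PV        t(t+1)·PV
  1         2.50         2.3170         2.3170           4.6339
  2         2.50         2.1473         4.2946          12.8839
  3         2.50         1.9901         5.9703          23.8812
  4         2.50         1.8444         7.3776          36.8879
  5     1,002.50       685.4522     3,427.2609      20,563.5652
  Σ                    693.7510     3,447.2204      20,641.8522
P = 693.7510; D_Mac = 4.96896 yrs; D_mod = 4.60515 yrs; C = 25.55655.
Duration effect: -4.60515 × (+0.0055) = -0.025328
Convexity effect: 0.5 × 25.55655 × (0.0055)² = +0.0003865
ΔP/P ≈ -0.025328 + 0.0003865 = -0.024942 = -2.4942%.

-2.494%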